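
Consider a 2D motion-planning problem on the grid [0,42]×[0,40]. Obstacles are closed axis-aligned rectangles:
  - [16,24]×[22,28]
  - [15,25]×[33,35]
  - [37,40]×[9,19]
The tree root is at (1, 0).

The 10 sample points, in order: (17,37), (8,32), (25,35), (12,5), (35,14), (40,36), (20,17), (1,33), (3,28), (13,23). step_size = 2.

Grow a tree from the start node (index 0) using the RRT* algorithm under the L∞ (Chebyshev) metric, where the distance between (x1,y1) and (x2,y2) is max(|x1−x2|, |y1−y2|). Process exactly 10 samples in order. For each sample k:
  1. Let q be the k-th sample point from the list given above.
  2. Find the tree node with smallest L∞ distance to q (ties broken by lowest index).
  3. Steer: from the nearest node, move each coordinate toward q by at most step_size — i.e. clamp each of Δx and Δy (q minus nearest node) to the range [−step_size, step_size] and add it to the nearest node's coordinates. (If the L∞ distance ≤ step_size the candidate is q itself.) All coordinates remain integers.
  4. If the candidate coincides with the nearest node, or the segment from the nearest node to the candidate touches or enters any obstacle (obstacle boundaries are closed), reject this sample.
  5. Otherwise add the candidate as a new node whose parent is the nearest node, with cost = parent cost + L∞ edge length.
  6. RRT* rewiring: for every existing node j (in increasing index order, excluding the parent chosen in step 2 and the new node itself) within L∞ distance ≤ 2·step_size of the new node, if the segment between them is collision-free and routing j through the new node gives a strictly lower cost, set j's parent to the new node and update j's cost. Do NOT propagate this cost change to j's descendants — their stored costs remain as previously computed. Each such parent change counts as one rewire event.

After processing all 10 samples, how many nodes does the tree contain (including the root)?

Node count: 11

1. q=(17,37) nearest=0 d=37 new=(3,2) → add node 1 parent=0 cost=2
2. q=(8,32) nearest=1 d=30 new=(5,4) → add node 2 parent=1 cost=4
3. q=(25,35) nearest=2 d=31 new=(7,6) → add node 3 parent=2 cost=6
4. q=(12,5) nearest=3 d=5 new=(9,5) → add node 4 parent=3 cost=8
5. q=(35,14) nearest=4 d=26 new=(11,7) → add node 5 parent=4 cost=10
6. q=(40,36) nearest=5 d=29 new=(13,9) → add node 6 parent=5 cost=12
7. q=(20,17) nearest=6 d=8 new=(15,11) → add node 7 parent=6 cost=14
8. q=(1,33) nearest=7 d=22 new=(13,13) → add node 8 parent=7 cost=16
9. q=(3,28) nearest=8 d=15 new=(11,15) → add node 9 parent=8 cost=18
10. q=(13,23) nearest=9 d=8 new=(13,17) → add node 10 parent=9 cost=20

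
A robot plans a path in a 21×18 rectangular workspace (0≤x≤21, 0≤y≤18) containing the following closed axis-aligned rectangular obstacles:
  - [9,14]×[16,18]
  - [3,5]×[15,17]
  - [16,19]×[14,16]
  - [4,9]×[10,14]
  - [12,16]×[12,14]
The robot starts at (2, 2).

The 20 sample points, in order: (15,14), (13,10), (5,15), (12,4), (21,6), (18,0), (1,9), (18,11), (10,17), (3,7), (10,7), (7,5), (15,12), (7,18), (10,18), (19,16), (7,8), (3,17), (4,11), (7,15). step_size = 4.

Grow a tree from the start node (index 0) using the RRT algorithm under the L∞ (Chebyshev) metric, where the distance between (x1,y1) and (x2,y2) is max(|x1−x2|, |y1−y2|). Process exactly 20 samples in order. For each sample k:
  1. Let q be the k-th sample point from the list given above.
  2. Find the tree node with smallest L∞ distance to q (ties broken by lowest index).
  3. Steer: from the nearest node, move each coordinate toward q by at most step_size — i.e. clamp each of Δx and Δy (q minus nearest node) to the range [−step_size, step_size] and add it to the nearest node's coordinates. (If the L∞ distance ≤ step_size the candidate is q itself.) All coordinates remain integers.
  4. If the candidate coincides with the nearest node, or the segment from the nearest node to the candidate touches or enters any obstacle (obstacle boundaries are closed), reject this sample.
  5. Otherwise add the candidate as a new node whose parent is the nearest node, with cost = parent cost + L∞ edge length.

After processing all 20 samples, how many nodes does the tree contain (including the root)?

Node count: 15

1. q=(15,14) nearest=0 d=13 new=(6,6) → add node 1 parent=0 cost=4
2. q=(13,10) nearest=1 d=7 new=(10,10) → add node 2 parent=1 cost=8
3. q=(5,15) nearest=2 d=5 new=(6,14) → blocked by [4,9]×[10,14], reject
4. q=(12,4) nearest=1 d=6 new=(10,4) → add node 3 parent=1 cost=8
5. q=(21,6) nearest=2 d=11 new=(14,6) → add node 4 parent=2 cost=12
6. q=(18,0) nearest=4 d=6 new=(18,2) → add node 5 parent=4 cost=16
7. q=(1,9) nearest=1 d=5 new=(2,9) → add node 6 parent=1 cost=8
8. q=(18,11) nearest=4 d=5 new=(18,10) → add node 7 parent=4 cost=16
9. q=(10,17) nearest=2 d=7 new=(10,14) → add node 8 parent=2 cost=12
10. q=(3,7) nearest=6 d=2 new=(3,7) → add node 9 parent=6 cost=10
11. q=(10,7) nearest=2 d=3 new=(10,7) → add node 10 parent=2 cost=11
12. q=(7,5) nearest=1 d=1 new=(7,5) → add node 11 parent=1 cost=5
13. q=(15,12) nearest=7 d=3 new=(15,12) → blocked by [12,16]×[12,14], reject
14. q=(7,18) nearest=8 d=4 new=(7,18) → add node 12 parent=8 cost=16
15. q=(10,18) nearest=12 d=3 new=(10,18) → blocked by [9,14]×[16,18], reject
16. q=(19,16) nearest=7 d=6 new=(19,14) → blocked by [16,19]×[14,16], reject
17. q=(7,8) nearest=1 d=2 new=(7,8) → add node 13 parent=1 cost=6
18. q=(3,17) nearest=12 d=4 new=(3,17) → blocked by [3,5]×[15,17], reject
19. q=(4,11) nearest=6 d=2 new=(4,11) → blocked by [4,9]×[10,14], reject
20. q=(7,15) nearest=8 d=3 new=(7,15) → add node 14 parent=8 cost=15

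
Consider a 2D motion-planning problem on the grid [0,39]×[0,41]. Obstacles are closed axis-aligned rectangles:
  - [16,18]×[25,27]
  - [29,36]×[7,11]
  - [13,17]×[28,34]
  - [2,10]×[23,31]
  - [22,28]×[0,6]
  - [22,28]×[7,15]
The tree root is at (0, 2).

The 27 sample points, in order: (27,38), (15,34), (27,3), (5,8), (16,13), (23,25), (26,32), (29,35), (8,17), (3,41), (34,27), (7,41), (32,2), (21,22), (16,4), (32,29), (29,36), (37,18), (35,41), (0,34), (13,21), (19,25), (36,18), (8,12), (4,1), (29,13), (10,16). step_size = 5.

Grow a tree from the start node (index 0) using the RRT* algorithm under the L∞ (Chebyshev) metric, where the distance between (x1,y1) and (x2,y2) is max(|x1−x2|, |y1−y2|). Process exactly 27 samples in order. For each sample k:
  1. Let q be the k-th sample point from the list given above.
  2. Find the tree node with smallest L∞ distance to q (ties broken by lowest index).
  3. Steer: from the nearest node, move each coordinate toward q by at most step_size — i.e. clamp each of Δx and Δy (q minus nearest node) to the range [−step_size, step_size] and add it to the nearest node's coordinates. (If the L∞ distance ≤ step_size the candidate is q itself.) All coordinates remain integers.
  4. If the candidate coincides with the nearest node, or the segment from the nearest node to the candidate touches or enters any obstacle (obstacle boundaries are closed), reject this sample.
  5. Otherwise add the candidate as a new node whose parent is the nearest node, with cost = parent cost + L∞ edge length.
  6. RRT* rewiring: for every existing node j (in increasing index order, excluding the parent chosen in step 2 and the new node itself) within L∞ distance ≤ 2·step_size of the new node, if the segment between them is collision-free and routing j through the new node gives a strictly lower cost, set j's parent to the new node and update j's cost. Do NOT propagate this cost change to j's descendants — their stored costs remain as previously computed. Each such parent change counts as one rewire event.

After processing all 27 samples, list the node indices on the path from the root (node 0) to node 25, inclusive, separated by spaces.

Path: 0 1 2 9 25

1. q=(27,38) nearest=0 d=36 new=(5,7) → add node 1 parent=0 cost=5
2. q=(15,34) nearest=1 d=27 new=(10,12) → add node 2 parent=1 cost=10
3. q=(27,3) nearest=2 d=17 new=(15,7) → add node 3 parent=2 cost=15
4. q=(5,8) nearest=1 d=1 new=(5,8) → add node 4 parent=1 cost=6
5. q=(16,13) nearest=2 d=6 new=(15,13) → add node 5 parent=2 cost=15
6. q=(23,25) nearest=5 d=12 new=(20,18) → add node 6 parent=5 cost=20
7. q=(26,32) nearest=6 d=14 new=(25,23) → add node 7 parent=6 cost=25
8. q=(29,35) nearest=7 d=12 new=(29,28) → add node 8 parent=7 cost=30
9. q=(8,17) nearest=2 d=5 new=(8,17) → add node 9 parent=2 cost=15
10. q=(3,41) nearest=7 d=22 new=(20,28) → add node 10 parent=7 cost=30
11. q=(34,27) nearest=8 d=5 new=(34,27) → add node 11 parent=8 cost=35
12. q=(7,41) nearest=10 d=13 new=(15,33) → blocked by [13,17]×[28,34], reject
13. q=(32,2) nearest=6 d=16 new=(25,13) → blocked by [22,28]×[7,15], reject
14. q=(21,22) nearest=6 d=4 new=(21,22) → add node 12 parent=6 cost=24
15. q=(16,4) nearest=3 d=3 new=(16,4) → add node 13 parent=3 cost=18
16. q=(32,29) nearest=11 d=2 new=(32,29) → add node 14 parent=11 cost=37
17. q=(29,36) nearest=14 d=7 new=(29,34) → add node 15 parent=14 cost=42
18. q=(37,18) nearest=11 d=9 new=(37,22) → add node 16 parent=11 cost=40
19. q=(35,41) nearest=15 d=7 new=(34,39) → add node 17 parent=15 cost=47
20. q=(0,34) nearest=9 d=17 new=(3,22) → add node 18 parent=9 cost=20
21. q=(13,21) nearest=9 d=5 new=(13,21) → add node 19 parent=9 cost=20
22. q=(19,25) nearest=10 d=3 new=(19,25) → add node 20 parent=10 cost=33
23. q=(36,18) nearest=16 d=4 new=(36,18) → add node 21 parent=16 cost=44
24. q=(8,12) nearest=2 d=2 new=(8,12) → add node 22 parent=2 cost=12
25. q=(4,1) nearest=0 d=4 new=(4,1) → add node 23 parent=0 cost=4
26. q=(29,13) nearest=21 d=7 new=(31,13) → add node 24 parent=21 cost=49
27. q=(10,16) nearest=9 d=2 new=(10,16) → add node 25 parent=9 cost=17; rewire 20→25 (26<33)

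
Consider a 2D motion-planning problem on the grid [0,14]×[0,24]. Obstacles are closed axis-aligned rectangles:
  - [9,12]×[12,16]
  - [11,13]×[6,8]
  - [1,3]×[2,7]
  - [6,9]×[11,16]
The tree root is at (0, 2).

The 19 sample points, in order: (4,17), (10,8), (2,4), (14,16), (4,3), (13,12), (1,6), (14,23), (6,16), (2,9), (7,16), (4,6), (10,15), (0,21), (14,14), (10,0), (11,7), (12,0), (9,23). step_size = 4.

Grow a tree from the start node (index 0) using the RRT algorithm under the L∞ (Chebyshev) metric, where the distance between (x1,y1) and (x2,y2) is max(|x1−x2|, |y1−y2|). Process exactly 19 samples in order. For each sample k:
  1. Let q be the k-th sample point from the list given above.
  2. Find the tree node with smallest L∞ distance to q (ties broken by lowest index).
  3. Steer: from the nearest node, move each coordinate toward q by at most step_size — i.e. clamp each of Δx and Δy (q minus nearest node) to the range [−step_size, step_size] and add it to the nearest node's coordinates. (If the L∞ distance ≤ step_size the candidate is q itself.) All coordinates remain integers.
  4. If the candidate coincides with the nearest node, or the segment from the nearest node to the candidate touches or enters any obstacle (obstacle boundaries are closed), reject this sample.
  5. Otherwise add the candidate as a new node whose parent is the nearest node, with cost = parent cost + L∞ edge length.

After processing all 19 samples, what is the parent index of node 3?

1. q=(4,17) nearest=0 d=15 new=(4,6) → blocked by [1,3]×[2,7], reject
2. q=(10,8) nearest=0 d=10 new=(4,6) → blocked by [1,3]×[2,7], reject
3. q=(2,4) nearest=0 d=2 new=(2,4) → blocked by [1,3]×[2,7], reject
4. q=(14,16) nearest=0 d=14 new=(4,6) → blocked by [1,3]×[2,7], reject
5. q=(4,3) nearest=0 d=4 new=(4,3) → blocked by [1,3]×[2,7], reject
6. q=(13,12) nearest=0 d=13 new=(4,6) → blocked by [1,3]×[2,7], reject
7. q=(1,6) nearest=0 d=4 new=(1,6) → blocked by [1,3]×[2,7], reject
8. q=(14,23) nearest=0 d=21 new=(4,6) → blocked by [1,3]×[2,7], reject
9. q=(6,16) nearest=0 d=14 new=(4,6) → blocked by [1,3]×[2,7], reject
10. q=(2,9) nearest=0 d=7 new=(2,6) → blocked by [1,3]×[2,7], reject
11. q=(7,16) nearest=0 d=14 new=(4,6) → blocked by [1,3]×[2,7], reject
12. q=(4,6) nearest=0 d=4 new=(4,6) → blocked by [1,3]×[2,7], reject
13. q=(10,15) nearest=0 d=13 new=(4,6) → blocked by [1,3]×[2,7], reject
14. q=(0,21) nearest=0 d=19 new=(0,6) → add node 1 parent=0 cost=4
15. q=(14,14) nearest=0 d=14 new=(4,6) → blocked by [1,3]×[2,7], reject
16. q=(10,0) nearest=0 d=10 new=(4,0) → add node 2 parent=0 cost=4
17. q=(11,7) nearest=2 d=7 new=(8,4) → add node 3 parent=2 cost=8
18. q=(12,0) nearest=3 d=4 new=(12,0) → add node 4 parent=3 cost=12
19. q=(9,23) nearest=1 d=17 new=(4,10) → blocked by [1,3]×[2,7], reject

Parent of node 3: 2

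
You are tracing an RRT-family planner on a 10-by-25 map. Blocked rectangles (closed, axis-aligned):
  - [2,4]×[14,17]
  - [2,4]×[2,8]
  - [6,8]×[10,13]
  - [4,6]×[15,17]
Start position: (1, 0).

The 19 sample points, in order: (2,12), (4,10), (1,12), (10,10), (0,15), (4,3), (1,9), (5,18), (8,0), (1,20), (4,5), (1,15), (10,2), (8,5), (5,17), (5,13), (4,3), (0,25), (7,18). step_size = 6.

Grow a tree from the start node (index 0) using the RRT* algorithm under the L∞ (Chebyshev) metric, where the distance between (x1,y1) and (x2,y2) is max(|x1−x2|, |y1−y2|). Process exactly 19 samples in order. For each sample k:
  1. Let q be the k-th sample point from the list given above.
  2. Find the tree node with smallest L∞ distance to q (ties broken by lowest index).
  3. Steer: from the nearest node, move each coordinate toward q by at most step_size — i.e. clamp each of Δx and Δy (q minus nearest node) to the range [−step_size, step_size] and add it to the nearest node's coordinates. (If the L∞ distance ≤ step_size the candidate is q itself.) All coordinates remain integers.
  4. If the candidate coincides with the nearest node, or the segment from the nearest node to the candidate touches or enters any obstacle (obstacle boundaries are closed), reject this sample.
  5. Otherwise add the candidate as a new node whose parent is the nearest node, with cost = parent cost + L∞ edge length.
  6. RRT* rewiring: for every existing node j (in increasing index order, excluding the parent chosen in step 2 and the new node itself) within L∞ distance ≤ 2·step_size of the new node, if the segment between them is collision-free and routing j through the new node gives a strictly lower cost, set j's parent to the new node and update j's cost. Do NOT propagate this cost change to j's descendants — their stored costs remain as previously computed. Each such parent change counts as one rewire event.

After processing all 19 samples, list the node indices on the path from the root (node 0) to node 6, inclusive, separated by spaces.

1. q=(2,12) nearest=0 d=12 new=(2,6) → blocked by [2,4]×[2,8], reject
2. q=(4,10) nearest=0 d=10 new=(4,6) → blocked by [2,4]×[2,8], reject
3. q=(1,12) nearest=0 d=12 new=(1,6) → add node 1 parent=0 cost=6
4. q=(10,10) nearest=1 d=9 new=(7,10) → blocked by [2,4]×[2,8], reject
5. q=(0,15) nearest=1 d=9 new=(0,12) → add node 2 parent=1 cost=12
6. q=(4,3) nearest=0 d=3 new=(4,3) → blocked by [2,4]×[2,8], reject
7. q=(1,9) nearest=1 d=3 new=(1,9) → add node 3 parent=1 cost=9
8. q=(5,18) nearest=2 d=6 new=(5,18) → blocked by [2,4]×[14,17], reject
9. q=(8,0) nearest=0 d=7 new=(7,0) → add node 4 parent=0 cost=6
10. q=(1,20) nearest=2 d=8 new=(1,18) → add node 5 parent=2 cost=18
11. q=(4,5) nearest=1 d=3 new=(4,5) → blocked by [2,4]×[2,8], reject
12. q=(1,15) nearest=2 d=3 new=(1,15) → add node 6 parent=2 cost=15
13. q=(10,2) nearest=4 d=3 new=(10,2) → add node 7 parent=4 cost=9
14. q=(8,5) nearest=7 d=3 new=(8,5) → add node 8 parent=7 cost=12
15. q=(5,17) nearest=5 d=4 new=(5,17) → blocked by [4,6]×[15,17], reject
16. q=(5,13) nearest=3 d=4 new=(5,13) → add node 9 parent=3 cost=13
17. q=(4,3) nearest=0 d=3 new=(4,3) → blocked by [2,4]×[2,8], reject
18. q=(0,25) nearest=5 d=7 new=(0,24) → add node 10 parent=5 cost=24
19. q=(7,18) nearest=9 d=5 new=(7,18) → blocked by [4,6]×[15,17], reject

Path: 0 1 2 6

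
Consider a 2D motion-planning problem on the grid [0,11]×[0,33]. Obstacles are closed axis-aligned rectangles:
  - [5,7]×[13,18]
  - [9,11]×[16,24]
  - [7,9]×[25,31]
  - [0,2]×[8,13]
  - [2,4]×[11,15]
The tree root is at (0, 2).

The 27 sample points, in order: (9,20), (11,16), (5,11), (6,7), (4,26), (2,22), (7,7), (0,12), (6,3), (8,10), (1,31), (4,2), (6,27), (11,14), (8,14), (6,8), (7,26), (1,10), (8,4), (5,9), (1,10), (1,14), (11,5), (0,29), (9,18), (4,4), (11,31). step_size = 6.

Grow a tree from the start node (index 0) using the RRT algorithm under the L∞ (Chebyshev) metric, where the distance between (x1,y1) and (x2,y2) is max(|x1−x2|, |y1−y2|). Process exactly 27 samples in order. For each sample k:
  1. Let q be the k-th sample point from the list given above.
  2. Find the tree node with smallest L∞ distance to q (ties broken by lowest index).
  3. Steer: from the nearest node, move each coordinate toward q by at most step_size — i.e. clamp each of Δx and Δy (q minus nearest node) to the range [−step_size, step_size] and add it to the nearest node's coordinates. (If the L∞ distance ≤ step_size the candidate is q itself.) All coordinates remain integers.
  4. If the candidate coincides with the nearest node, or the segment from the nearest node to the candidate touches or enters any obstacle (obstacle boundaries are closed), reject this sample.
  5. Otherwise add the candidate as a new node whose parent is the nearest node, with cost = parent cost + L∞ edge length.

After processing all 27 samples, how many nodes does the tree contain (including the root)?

Node count: 14

1. q=(9,20) nearest=0 d=18 new=(6,8) → add node 1 parent=0 cost=6
2. q=(11,16) nearest=1 d=8 new=(11,14) → add node 2 parent=1 cost=12
3. q=(5,11) nearest=1 d=3 new=(5,11) → add node 3 parent=1 cost=9
4. q=(6,7) nearest=1 d=1 new=(6,7) → add node 4 parent=1 cost=7
5. q=(4,26) nearest=2 d=12 new=(5,20) → blocked by [5,7]×[13,18], reject
6. q=(2,22) nearest=2 d=9 new=(5,20) → blocked by [5,7]×[13,18], reject
7. q=(7,7) nearest=1 d=1 new=(7,7) → add node 5 parent=1 cost=7
8. q=(0,12) nearest=3 d=5 new=(0,12) → blocked by [0,2]×[8,13], reject
9. q=(6,3) nearest=4 d=4 new=(6,3) → add node 6 parent=4 cost=11
10. q=(8,10) nearest=1 d=2 new=(8,10) → add node 7 parent=1 cost=8
11. q=(1,31) nearest=2 d=17 new=(5,20) → blocked by [5,7]×[13,18], reject
12. q=(4,2) nearest=6 d=2 new=(4,2) → add node 8 parent=6 cost=13
13. q=(6,27) nearest=2 d=13 new=(6,20) → blocked by [9,11]×[16,24], reject
14. q=(11,14) nearest=2 d=0 → coincident, reject
15. q=(8,14) nearest=2 d=3 new=(8,14) → add node 9 parent=2 cost=15
16. q=(6,8) nearest=1 d=0 → coincident, reject
17. q=(7,26) nearest=2 d=12 new=(7,20) → blocked by [9,11]×[16,24], reject
18. q=(1,10) nearest=3 d=4 new=(1,10) → blocked by [0,2]×[8,13], reject
19. q=(8,4) nearest=6 d=2 new=(8,4) → add node 10 parent=6 cost=13
20. q=(5,9) nearest=1 d=1 new=(5,9) → add node 11 parent=1 cost=7
21. q=(1,10) nearest=3 d=4 new=(1,10) → blocked by [0,2]×[8,13], reject
22. q=(1,14) nearest=3 d=4 new=(1,14) → blocked by [2,4]×[11,15], reject
23. q=(11,5) nearest=10 d=3 new=(11,5) → add node 12 parent=10 cost=16
24. q=(0,29) nearest=2 d=15 new=(5,20) → blocked by [5,7]×[13,18], reject
25. q=(9,18) nearest=2 d=4 new=(9,18) → blocked by [9,11]×[16,24], reject
26. q=(4,4) nearest=6 d=2 new=(4,4) → add node 13 parent=6 cost=13
27. q=(11,31) nearest=2 d=17 new=(11,20) → blocked by [9,11]×[16,24], reject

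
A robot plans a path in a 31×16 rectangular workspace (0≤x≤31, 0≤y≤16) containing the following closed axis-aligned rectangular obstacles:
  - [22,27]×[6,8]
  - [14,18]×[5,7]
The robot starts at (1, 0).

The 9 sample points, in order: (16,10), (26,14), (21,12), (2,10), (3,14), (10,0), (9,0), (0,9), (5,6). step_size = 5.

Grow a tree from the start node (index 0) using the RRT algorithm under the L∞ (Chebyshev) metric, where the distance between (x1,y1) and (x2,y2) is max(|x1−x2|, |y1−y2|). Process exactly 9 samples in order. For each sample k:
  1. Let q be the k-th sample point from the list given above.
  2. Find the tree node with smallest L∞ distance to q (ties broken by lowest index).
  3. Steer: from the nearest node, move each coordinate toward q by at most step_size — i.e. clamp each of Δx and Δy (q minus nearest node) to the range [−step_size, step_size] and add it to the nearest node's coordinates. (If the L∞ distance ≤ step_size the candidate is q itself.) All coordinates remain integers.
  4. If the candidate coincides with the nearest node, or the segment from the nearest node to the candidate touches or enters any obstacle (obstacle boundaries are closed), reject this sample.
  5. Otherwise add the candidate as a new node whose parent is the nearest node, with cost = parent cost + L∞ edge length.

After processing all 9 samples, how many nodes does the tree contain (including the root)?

1. q=(16,10) nearest=0 d=15 new=(6,5) → add node 1 parent=0 cost=5
2. q=(26,14) nearest=1 d=20 new=(11,10) → add node 2 parent=1 cost=10
3. q=(21,12) nearest=2 d=10 new=(16,12) → add node 3 parent=2 cost=15
4. q=(2,10) nearest=1 d=5 new=(2,10) → add node 4 parent=1 cost=10
5. q=(3,14) nearest=4 d=4 new=(3,14) → add node 5 parent=4 cost=14
6. q=(10,0) nearest=1 d=5 new=(10,0) → add node 6 parent=1 cost=10
7. q=(9,0) nearest=6 d=1 new=(9,0) → add node 7 parent=6 cost=11
8. q=(0,9) nearest=4 d=2 new=(0,9) → add node 8 parent=4 cost=12
9. q=(5,6) nearest=1 d=1 new=(5,6) → add node 9 parent=1 cost=6

Node count: 10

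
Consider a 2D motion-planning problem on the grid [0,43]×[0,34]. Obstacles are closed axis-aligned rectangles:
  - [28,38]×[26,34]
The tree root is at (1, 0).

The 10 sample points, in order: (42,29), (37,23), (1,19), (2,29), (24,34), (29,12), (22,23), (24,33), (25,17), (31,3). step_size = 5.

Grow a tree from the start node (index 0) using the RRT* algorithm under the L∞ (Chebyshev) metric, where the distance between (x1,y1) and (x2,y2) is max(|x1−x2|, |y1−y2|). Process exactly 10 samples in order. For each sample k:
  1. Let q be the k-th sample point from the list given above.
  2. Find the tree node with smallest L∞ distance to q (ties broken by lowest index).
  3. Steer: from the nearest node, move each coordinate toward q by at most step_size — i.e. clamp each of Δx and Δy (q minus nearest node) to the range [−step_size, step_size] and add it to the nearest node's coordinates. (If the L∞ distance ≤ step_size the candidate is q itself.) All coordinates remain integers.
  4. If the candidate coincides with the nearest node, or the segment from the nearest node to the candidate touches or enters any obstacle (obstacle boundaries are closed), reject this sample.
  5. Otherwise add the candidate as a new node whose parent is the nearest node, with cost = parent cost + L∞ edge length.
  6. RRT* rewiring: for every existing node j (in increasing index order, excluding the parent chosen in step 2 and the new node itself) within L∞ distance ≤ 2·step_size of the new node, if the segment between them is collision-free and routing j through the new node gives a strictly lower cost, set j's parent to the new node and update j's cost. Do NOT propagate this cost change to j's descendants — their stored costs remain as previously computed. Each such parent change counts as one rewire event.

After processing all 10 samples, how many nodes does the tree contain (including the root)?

Node count: 11

1. q=(42,29) nearest=0 d=41 new=(6,5) → add node 1 parent=0 cost=5
2. q=(37,23) nearest=1 d=31 new=(11,10) → add node 2 parent=1 cost=10
3. q=(1,19) nearest=2 d=10 new=(6,15) → add node 3 parent=2 cost=15
4. q=(2,29) nearest=3 d=14 new=(2,20) → add node 4 parent=3 cost=20
5. q=(24,34) nearest=3 d=19 new=(11,20) → add node 5 parent=3 cost=20
6. q=(29,12) nearest=2 d=18 new=(16,12) → add node 6 parent=2 cost=15
7. q=(22,23) nearest=5 d=11 new=(16,23) → add node 7 parent=5 cost=25
8. q=(24,33) nearest=7 d=10 new=(21,28) → add node 8 parent=7 cost=30
9. q=(25,17) nearest=6 d=9 new=(21,17) → add node 9 parent=6 cost=20
10. q=(31,3) nearest=9 d=14 new=(26,12) → add node 10 parent=9 cost=25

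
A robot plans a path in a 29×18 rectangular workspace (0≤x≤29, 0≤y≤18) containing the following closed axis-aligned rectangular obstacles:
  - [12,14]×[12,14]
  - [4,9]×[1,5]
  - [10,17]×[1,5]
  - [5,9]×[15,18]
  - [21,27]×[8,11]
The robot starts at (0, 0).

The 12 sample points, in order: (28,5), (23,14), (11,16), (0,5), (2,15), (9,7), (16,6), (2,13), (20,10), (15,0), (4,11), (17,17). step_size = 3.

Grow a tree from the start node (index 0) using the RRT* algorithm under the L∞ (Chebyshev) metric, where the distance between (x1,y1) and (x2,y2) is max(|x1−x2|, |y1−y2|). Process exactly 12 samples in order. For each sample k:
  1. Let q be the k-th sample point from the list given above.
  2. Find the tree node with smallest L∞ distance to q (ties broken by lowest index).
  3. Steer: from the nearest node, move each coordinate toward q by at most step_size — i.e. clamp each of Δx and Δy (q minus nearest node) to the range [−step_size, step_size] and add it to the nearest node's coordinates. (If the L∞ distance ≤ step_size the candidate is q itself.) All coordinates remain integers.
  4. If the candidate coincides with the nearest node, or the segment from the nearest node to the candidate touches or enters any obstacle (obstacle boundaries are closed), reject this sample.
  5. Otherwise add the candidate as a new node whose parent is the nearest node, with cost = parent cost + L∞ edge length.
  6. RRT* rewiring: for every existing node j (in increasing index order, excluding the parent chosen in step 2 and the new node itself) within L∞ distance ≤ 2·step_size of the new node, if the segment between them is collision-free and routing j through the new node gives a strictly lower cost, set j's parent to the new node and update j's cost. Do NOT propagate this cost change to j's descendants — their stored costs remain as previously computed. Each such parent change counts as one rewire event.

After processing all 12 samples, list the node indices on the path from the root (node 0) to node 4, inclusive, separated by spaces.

Path: 0 1 2 3 4

1. q=(28,5) nearest=0 d=28 new=(3,3) → add node 1 parent=0 cost=3
2. q=(23,14) nearest=1 d=20 new=(6,6) → blocked by [4,9]×[1,5], reject
3. q=(11,16) nearest=1 d=13 new=(6,6) → blocked by [4,9]×[1,5], reject
4. q=(0,5) nearest=1 d=3 new=(0,5) → add node 2 parent=1 cost=6
5. q=(2,15) nearest=2 d=10 new=(2,8) → add node 3 parent=2 cost=9
6. q=(9,7) nearest=1 d=6 new=(6,6) → blocked by [4,9]×[1,5], reject
7. q=(16,6) nearest=1 d=13 new=(6,6) → blocked by [4,9]×[1,5], reject
8. q=(2,13) nearest=3 d=5 new=(2,11) → add node 4 parent=3 cost=12
9. q=(20,10) nearest=1 d=17 new=(6,6) → blocked by [4,9]×[1,5], reject
10. q=(15,0) nearest=1 d=12 new=(6,0) → blocked by [4,9]×[1,5], reject
11. q=(4,11) nearest=4 d=2 new=(4,11) → add node 5 parent=4 cost=14
12. q=(17,17) nearest=5 d=13 new=(7,14) → add node 6 parent=5 cost=17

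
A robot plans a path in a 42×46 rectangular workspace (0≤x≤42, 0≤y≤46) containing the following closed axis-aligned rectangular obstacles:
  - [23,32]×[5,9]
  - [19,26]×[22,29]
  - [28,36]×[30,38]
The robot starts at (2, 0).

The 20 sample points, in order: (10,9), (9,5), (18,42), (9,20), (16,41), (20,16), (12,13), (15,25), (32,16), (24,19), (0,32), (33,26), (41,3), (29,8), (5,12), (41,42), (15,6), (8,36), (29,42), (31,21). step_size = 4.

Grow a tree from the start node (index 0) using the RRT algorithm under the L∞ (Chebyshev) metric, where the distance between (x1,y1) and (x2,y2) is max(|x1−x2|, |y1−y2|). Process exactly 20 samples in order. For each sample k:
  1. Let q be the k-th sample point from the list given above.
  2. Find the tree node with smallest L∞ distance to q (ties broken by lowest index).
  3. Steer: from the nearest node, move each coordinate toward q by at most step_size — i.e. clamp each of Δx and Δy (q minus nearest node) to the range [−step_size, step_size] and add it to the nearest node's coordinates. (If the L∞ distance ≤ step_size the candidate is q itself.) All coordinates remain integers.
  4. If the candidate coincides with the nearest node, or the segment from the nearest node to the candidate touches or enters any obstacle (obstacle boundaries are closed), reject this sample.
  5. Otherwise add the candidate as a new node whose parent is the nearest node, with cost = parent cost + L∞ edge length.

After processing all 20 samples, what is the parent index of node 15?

Parent of node 15: 4

1. q=(10,9) nearest=0 d=9 new=(6,4) → add node 1 parent=0 cost=4
2. q=(9,5) nearest=1 d=3 new=(9,5) → add node 2 parent=1 cost=7
3. q=(18,42) nearest=2 d=37 new=(13,9) → add node 3 parent=2 cost=11
4. q=(9,20) nearest=3 d=11 new=(9,13) → add node 4 parent=3 cost=15
5. q=(16,41) nearest=4 d=28 new=(13,17) → add node 5 parent=4 cost=19
6. q=(20,16) nearest=3 d=7 new=(17,13) → add node 6 parent=3 cost=15
7. q=(12,13) nearest=4 d=3 new=(12,13) → add node 7 parent=4 cost=18
8. q=(15,25) nearest=5 d=8 new=(15,21) → add node 8 parent=5 cost=23
9. q=(32,16) nearest=6 d=15 new=(21,16) → add node 9 parent=6 cost=19
10. q=(24,19) nearest=9 d=3 new=(24,19) → add node 10 parent=9 cost=22
11. q=(0,32) nearest=5 d=15 new=(9,21) → add node 11 parent=5 cost=23
12. q=(33,26) nearest=10 d=9 new=(28,23) → add node 12 parent=10 cost=26
13. q=(41,3) nearest=10 d=17 new=(28,15) → add node 13 parent=10 cost=26
14. q=(29,8) nearest=13 d=7 new=(29,11) → add node 14 parent=13 cost=30
15. q=(5,12) nearest=4 d=4 new=(5,12) → add node 15 parent=4 cost=19
16. q=(41,42) nearest=12 d=19 new=(32,27) → add node 16 parent=12 cost=30
17. q=(15,6) nearest=3 d=3 new=(15,6) → add node 17 parent=3 cost=14
18. q=(8,36) nearest=8 d=15 new=(11,25) → add node 18 parent=8 cost=27
19. q=(29,42) nearest=16 d=15 new=(29,31) → blocked by [28,36]×[30,38], reject
20. q=(31,21) nearest=12 d=3 new=(31,21) → add node 19 parent=12 cost=29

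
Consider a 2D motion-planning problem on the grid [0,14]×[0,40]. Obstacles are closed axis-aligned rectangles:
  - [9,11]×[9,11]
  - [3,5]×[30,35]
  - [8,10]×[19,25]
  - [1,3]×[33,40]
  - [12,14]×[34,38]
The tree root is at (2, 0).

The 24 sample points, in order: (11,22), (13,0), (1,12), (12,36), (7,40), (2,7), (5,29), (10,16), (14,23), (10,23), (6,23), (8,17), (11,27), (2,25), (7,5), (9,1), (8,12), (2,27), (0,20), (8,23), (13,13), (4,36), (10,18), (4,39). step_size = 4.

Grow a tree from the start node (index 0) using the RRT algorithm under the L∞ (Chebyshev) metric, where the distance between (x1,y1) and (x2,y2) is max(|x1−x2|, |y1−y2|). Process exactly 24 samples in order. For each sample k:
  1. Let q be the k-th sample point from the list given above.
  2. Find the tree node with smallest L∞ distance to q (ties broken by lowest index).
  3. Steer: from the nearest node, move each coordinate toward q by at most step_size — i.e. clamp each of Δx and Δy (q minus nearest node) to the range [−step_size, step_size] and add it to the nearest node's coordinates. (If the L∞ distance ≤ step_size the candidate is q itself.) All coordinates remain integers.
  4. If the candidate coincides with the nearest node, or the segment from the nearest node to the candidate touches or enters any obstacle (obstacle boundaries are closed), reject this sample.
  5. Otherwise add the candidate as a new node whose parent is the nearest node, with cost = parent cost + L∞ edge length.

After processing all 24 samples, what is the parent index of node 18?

Parent of node 18: 8

1. q=(11,22) nearest=0 d=22 new=(6,4) → add node 1 parent=0 cost=4
2. q=(13,0) nearest=1 d=7 new=(10,0) → add node 2 parent=1 cost=8
3. q=(1,12) nearest=1 d=8 new=(2,8) → add node 3 parent=1 cost=8
4. q=(12,36) nearest=3 d=28 new=(6,12) → add node 4 parent=3 cost=12
5. q=(7,40) nearest=4 d=28 new=(7,16) → add node 5 parent=4 cost=16
6. q=(2,7) nearest=3 d=1 new=(2,7) → add node 6 parent=3 cost=9
7. q=(5,29) nearest=5 d=13 new=(5,20) → add node 7 parent=5 cost=20
8. q=(10,16) nearest=5 d=3 new=(10,16) → add node 8 parent=5 cost=19
9. q=(14,23) nearest=5 d=7 new=(11,20) → blocked by [8,10]×[19,25], reject
10. q=(10,23) nearest=7 d=5 new=(9,23) → blocked by [8,10]×[19,25], reject
11. q=(6,23) nearest=7 d=3 new=(6,23) → add node 9 parent=7 cost=23
12. q=(8,17) nearest=5 d=1 new=(8,17) → add node 10 parent=5 cost=17
13. q=(11,27) nearest=9 d=5 new=(10,27) → blocked by [8,10]×[19,25], reject
14. q=(2,25) nearest=9 d=4 new=(2,25) → add node 11 parent=9 cost=27
15. q=(7,5) nearest=1 d=1 new=(7,5) → add node 12 parent=1 cost=5
16. q=(9,1) nearest=2 d=1 new=(9,1) → add node 13 parent=2 cost=9
17. q=(8,12) nearest=4 d=2 new=(8,12) → add node 14 parent=4 cost=14
18. q=(2,27) nearest=11 d=2 new=(2,27) → add node 15 parent=11 cost=29
19. q=(0,20) nearest=7 d=5 new=(1,20) → add node 16 parent=7 cost=24
20. q=(8,23) nearest=9 d=2 new=(8,23) → blocked by [8,10]×[19,25], reject
21. q=(13,13) nearest=8 d=3 new=(13,13) → add node 17 parent=8 cost=22
22. q=(4,36) nearest=15 d=9 new=(4,31) → blocked by [3,5]×[30,35], reject
23. q=(10,18) nearest=8 d=2 new=(10,18) → add node 18 parent=8 cost=21
24. q=(4,39) nearest=15 d=12 new=(4,31) → blocked by [3,5]×[30,35], reject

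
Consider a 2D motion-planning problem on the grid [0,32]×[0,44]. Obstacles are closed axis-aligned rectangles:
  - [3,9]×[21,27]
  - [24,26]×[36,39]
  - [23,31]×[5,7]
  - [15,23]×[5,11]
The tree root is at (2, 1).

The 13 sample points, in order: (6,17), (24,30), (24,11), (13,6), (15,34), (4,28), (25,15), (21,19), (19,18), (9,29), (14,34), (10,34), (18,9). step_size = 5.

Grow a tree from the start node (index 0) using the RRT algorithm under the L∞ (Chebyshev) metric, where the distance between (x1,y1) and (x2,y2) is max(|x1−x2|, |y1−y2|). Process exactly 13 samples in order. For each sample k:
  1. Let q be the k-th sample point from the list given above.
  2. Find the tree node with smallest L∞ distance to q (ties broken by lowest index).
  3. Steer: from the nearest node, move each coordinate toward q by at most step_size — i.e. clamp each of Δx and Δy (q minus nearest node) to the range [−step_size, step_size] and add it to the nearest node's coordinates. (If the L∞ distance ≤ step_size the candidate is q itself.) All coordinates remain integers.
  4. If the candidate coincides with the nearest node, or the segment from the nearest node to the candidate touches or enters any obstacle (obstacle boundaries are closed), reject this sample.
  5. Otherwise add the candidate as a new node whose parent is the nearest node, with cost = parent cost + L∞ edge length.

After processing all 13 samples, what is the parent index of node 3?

1. q=(6,17) nearest=0 d=16 new=(6,6) → add node 1 parent=0 cost=5
2. q=(24,30) nearest=1 d=24 new=(11,11) → add node 2 parent=1 cost=10
3. q=(24,11) nearest=2 d=13 new=(16,11) → blocked by [15,23]×[5,11], reject
4. q=(13,6) nearest=2 d=5 new=(13,6) → add node 3 parent=2 cost=15
5. q=(15,34) nearest=2 d=23 new=(15,16) → add node 4 parent=2 cost=15
6. q=(4,28) nearest=4 d=12 new=(10,21) → add node 5 parent=4 cost=20
7. q=(25,15) nearest=4 d=10 new=(20,15) → add node 6 parent=4 cost=20
8. q=(21,19) nearest=6 d=4 new=(21,19) → add node 7 parent=6 cost=24
9. q=(19,18) nearest=7 d=2 new=(19,18) → add node 8 parent=7 cost=26
10. q=(9,29) nearest=5 d=8 new=(9,26) → blocked by [3,9]×[21,27], reject
11. q=(14,34) nearest=5 d=13 new=(14,26) → add node 9 parent=5 cost=25
12. q=(10,34) nearest=9 d=8 new=(10,31) → add node 10 parent=9 cost=30
13. q=(18,9) nearest=3 d=5 new=(18,9) → blocked by [15,23]×[5,11], reject

Parent of node 3: 2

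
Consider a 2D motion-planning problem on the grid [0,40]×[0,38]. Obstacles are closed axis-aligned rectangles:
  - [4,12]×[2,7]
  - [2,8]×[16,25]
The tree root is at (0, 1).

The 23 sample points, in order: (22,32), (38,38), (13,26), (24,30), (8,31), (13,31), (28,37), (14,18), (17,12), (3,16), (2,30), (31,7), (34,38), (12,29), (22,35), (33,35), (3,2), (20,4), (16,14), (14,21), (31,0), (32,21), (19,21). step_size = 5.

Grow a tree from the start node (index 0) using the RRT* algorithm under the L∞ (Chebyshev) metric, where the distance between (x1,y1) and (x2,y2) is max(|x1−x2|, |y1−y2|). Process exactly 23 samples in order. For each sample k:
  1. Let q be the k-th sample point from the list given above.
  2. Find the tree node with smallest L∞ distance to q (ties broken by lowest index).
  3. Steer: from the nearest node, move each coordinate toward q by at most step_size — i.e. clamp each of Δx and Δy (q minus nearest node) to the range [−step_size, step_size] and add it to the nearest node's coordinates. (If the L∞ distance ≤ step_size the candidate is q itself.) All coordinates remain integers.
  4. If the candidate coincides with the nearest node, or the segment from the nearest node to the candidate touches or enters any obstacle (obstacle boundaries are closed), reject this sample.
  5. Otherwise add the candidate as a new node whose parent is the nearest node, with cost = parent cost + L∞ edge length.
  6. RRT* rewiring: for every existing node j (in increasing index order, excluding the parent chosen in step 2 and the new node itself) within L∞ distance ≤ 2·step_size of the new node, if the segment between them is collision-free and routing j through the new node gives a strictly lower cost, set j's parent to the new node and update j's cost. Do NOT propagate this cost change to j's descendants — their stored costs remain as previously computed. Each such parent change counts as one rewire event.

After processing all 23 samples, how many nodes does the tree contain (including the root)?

Node count: 4

1. q=(22,32) nearest=0 d=31 new=(5,6) → blocked by [4,12]×[2,7], reject
2. q=(38,38) nearest=0 d=38 new=(5,6) → blocked by [4,12]×[2,7], reject
3. q=(13,26) nearest=0 d=25 new=(5,6) → blocked by [4,12]×[2,7], reject
4. q=(24,30) nearest=0 d=29 new=(5,6) → blocked by [4,12]×[2,7], reject
5. q=(8,31) nearest=0 d=30 new=(5,6) → blocked by [4,12]×[2,7], reject
6. q=(13,31) nearest=0 d=30 new=(5,6) → blocked by [4,12]×[2,7], reject
7. q=(28,37) nearest=0 d=36 new=(5,6) → blocked by [4,12]×[2,7], reject
8. q=(14,18) nearest=0 d=17 new=(5,6) → blocked by [4,12]×[2,7], reject
9. q=(17,12) nearest=0 d=17 new=(5,6) → blocked by [4,12]×[2,7], reject
10. q=(3,16) nearest=0 d=15 new=(3,6) → add node 1 parent=0 cost=5
11. q=(2,30) nearest=1 d=24 new=(2,11) → add node 2 parent=1 cost=10
12. q=(31,7) nearest=1 d=28 new=(8,7) → blocked by [4,12]×[2,7], reject
13. q=(34,38) nearest=1 d=32 new=(8,11) → blocked by [4,12]×[2,7], reject
14. q=(12,29) nearest=2 d=18 new=(7,16) → blocked by [2,8]×[16,25], reject
15. q=(22,35) nearest=2 d=24 new=(7,16) → blocked by [2,8]×[16,25], reject
16. q=(33,35) nearest=1 d=30 new=(8,11) → blocked by [4,12]×[2,7], reject
17. q=(3,2) nearest=0 d=3 new=(3,2) → add node 3 parent=0 cost=3
18. q=(20,4) nearest=1 d=17 new=(8,4) → blocked by [4,12]×[2,7], reject
19. q=(16,14) nearest=1 d=13 new=(8,11) → blocked by [4,12]×[2,7], reject
20. q=(14,21) nearest=2 d=12 new=(7,16) → blocked by [2,8]×[16,25], reject
21. q=(31,0) nearest=1 d=28 new=(8,1) → blocked by [4,12]×[2,7], reject
22. q=(32,21) nearest=1 d=29 new=(8,11) → blocked by [4,12]×[2,7], reject
23. q=(19,21) nearest=1 d=16 new=(8,11) → blocked by [4,12]×[2,7], reject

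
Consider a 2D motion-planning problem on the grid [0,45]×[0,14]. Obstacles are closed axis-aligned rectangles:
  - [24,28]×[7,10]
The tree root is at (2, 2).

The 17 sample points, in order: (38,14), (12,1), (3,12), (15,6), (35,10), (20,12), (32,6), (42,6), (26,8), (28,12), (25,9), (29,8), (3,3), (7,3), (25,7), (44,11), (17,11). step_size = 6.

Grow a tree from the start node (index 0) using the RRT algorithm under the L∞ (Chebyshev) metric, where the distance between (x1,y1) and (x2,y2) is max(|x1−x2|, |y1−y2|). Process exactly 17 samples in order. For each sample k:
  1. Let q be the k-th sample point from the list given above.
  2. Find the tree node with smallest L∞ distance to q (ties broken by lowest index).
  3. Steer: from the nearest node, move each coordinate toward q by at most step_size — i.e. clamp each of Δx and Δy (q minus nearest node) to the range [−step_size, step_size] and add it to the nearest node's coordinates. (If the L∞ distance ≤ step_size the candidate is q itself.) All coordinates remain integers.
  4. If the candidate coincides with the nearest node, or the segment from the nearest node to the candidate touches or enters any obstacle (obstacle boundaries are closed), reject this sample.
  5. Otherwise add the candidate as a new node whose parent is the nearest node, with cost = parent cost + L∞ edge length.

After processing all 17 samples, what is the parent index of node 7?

1. q=(38,14) nearest=0 d=36 new=(8,8) → add node 1 parent=0 cost=6
2. q=(12,1) nearest=1 d=7 new=(12,2) → add node 2 parent=1 cost=12
3. q=(3,12) nearest=1 d=5 new=(3,12) → add node 3 parent=1 cost=11
4. q=(15,6) nearest=2 d=4 new=(15,6) → add node 4 parent=2 cost=16
5. q=(35,10) nearest=4 d=20 new=(21,10) → add node 5 parent=4 cost=22
6. q=(20,12) nearest=5 d=2 new=(20,12) → add node 6 parent=5 cost=24
7. q=(32,6) nearest=5 d=11 new=(27,6) → blocked by [24,28]×[7,10], reject
8. q=(42,6) nearest=5 d=21 new=(27,6) → blocked by [24,28]×[7,10], reject
9. q=(26,8) nearest=5 d=5 new=(26,8) → blocked by [24,28]×[7,10], reject
10. q=(28,12) nearest=5 d=7 new=(27,12) → add node 7 parent=5 cost=28
11. q=(25,9) nearest=7 d=3 new=(25,9) → blocked by [24,28]×[7,10], reject
12. q=(29,8) nearest=7 d=4 new=(29,8) → blocked by [24,28]×[7,10], reject
13. q=(3,3) nearest=0 d=1 new=(3,3) → add node 8 parent=0 cost=1
14. q=(7,3) nearest=8 d=4 new=(7,3) → add node 9 parent=8 cost=5
15. q=(25,7) nearest=5 d=4 new=(25,7) → blocked by [24,28]×[7,10], reject
16. q=(44,11) nearest=7 d=17 new=(33,11) → add node 10 parent=7 cost=34
17. q=(17,11) nearest=6 d=3 new=(17,11) → add node 11 parent=6 cost=27

Parent of node 7: 5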